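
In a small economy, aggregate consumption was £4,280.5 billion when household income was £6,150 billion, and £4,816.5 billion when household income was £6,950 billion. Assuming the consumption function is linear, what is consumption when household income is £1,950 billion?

MPC = (4816.5 − 4280.5)/(6950 − 6150) = 536/800 = 0.67
a = 4280.5 − 0.67(6150) = 4280.5 − 4120.5 = 160
C = 160 + 0.67(1950) = 160 + 1306.5 = 1466.5

C = 1466.5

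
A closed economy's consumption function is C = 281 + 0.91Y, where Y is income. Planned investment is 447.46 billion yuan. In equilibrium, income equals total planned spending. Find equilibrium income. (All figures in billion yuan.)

Y = 8094

Y = C + I = 281 + 0.91Y + 447.46
Y − 0.91Y = 728.46
0.09Y = 728.46, so Y = 728.46/0.09 = 8094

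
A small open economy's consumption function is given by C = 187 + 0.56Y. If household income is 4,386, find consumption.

C = 2643.16

C = 187 + 0.56(4386) = 187 + 2456.16 = 2643.16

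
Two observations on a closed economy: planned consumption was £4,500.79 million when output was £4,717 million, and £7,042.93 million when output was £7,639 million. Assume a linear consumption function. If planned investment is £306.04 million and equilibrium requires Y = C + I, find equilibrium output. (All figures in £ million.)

MPC = (7042.93 − 4500.79)/(7639 − 4717) = 2542.14/2922 = 0.87
a = 4500.79 − 0.87(4717) = 397
Equilibrium: Y = 397 + 0.87Y + 306.04
0.13Y = 703.04, so Y = 703.04/0.13 = 5408

Y = 5408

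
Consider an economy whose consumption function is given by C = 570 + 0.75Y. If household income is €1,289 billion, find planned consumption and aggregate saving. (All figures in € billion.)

C = 570 + 0.75(1289) = 570 + 966.75 = 1536.75
S = Y − C = 1289 − 1536.75 = -247.75

C = 1536.75; S = -247.75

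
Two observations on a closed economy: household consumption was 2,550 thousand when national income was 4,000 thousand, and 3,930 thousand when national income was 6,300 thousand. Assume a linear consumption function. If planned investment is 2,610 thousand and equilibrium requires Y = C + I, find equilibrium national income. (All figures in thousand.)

Y = 6900

MPC = (3930 − 2550)/(6300 − 4000) = 1380/2300 = 0.6
a = 2550 − 0.6(4000) = 150
Equilibrium: Y = 150 + 0.6Y + 2610
0.4Y = 2760, so Y = 2760/0.4 = 6900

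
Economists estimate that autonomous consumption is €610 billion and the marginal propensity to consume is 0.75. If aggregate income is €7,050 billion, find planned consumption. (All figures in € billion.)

C = 5897.5

C = 610 + 0.75(7050) = 610 + 5287.5 = 5897.5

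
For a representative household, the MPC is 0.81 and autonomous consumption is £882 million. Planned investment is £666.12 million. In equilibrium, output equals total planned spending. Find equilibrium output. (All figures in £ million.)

Y = 8148

Y = C + I = 882 + 0.81Y + 666.12
Y − 0.81Y = 1548.12
0.19Y = 1548.12, so Y = 1548.12/0.19 = 8148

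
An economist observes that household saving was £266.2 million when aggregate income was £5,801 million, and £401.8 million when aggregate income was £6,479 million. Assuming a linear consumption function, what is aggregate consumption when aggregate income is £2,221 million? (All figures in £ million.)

MPS = ΔS/ΔY = (401.8 − 266.2)/(6479 − 5801) = 135.6/678 = 0.2
MPC = 1 − MPS = 0.8
Autonomous saving = 266.2 − 0.2(5801) = -894, so a = 894
C = 894 + 0.8(2221) = 894 + 1776.8 = 2670.8

C = 2670.8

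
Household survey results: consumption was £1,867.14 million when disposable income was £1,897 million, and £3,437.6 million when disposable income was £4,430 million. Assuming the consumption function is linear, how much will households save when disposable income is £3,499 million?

S = 638.62

MPC = (3437.6 − 1867.14)/(4430 − 1897) = 1570.46/2533 = 0.62
a = 1867.14 − 0.62(1897) = 1867.14 − 1176.14 = 691
C = 691 + 0.62(3499) = 2860.38
S = 3499 − 2860.38 = 638.62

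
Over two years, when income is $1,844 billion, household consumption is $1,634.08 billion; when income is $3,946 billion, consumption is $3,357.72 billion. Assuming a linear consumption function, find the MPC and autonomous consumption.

MPC = 0.82; a = 122

MPC = ΔC/ΔY = (3357.72 − 1634.08)/(3946 − 1844) = 1723.64/2102 = 0.82
a = C − MPC·Y = 1634.08 − 0.82(1844) = 1634.08 − 1512.08 = 122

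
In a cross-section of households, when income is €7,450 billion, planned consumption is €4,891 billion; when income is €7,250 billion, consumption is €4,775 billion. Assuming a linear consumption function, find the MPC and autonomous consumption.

MPC = ΔC/ΔY = (4891 − 4775)/(7450 − 7250) = 116/200 = 0.58
a = C − MPC·Y = 4775 − 0.58(7250) = 4775 − 4205 = 570

MPC = 0.58; a = 570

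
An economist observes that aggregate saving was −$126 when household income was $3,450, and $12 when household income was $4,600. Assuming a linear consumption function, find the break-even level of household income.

MPS = ΔS/ΔY = (12 − (-126))/(4600 − 3450) = 138/1150 = 0.12
MPC = 1 − MPS = 0.88
From S(3450) = -126: −a + 0.12(3450) = -126, so a = 414 − (-126) = 540
Break-even (S = 0): Y = a/MPS = 540/0.12 = 4500

Y = 4500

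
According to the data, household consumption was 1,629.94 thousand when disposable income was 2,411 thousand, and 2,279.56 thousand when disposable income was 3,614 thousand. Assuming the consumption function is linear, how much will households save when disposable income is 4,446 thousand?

MPC = (2279.56 − 1629.94)/(3614 − 2411) = 649.62/1203 = 0.54
a = 1629.94 − 0.54(2411) = 1629.94 − 1301.94 = 328
C = 328 + 0.54(4446) = 2728.84
S = 4446 − 2728.84 = 1717.16

S = 1717.16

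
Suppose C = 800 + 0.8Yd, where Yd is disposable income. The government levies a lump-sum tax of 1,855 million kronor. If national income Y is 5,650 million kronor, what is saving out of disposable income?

Yd = Y − T = 5650 − 1855 = 3795
C = 800 + 0.8(3795) = 800 + 3036 = 3836
S = Yd − C = 3795 − 3836 = -41

S = -41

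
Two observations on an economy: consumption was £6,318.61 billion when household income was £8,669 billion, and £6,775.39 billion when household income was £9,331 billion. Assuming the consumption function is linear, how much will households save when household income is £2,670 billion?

S = 490.7

MPC = (6775.39 − 6318.61)/(9331 − 8669) = 456.78/662 = 0.69
a = 6318.61 − 0.69(8669) = 6318.61 − 5981.61 = 337
C = 337 + 0.69(2670) = 2179.3
S = 2670 − 2179.3 = 490.7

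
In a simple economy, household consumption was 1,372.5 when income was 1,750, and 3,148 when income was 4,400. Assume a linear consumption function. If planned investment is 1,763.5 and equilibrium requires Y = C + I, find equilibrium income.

MPC = (3148 − 1372.5)/(4400 − 1750) = 1775.5/2650 = 0.67
a = 1372.5 − 0.67(1750) = 200
Equilibrium: Y = 200 + 0.67Y + 1763.5
0.33Y = 1963.5, so Y = 1963.5/0.33 = 5950

Y = 5950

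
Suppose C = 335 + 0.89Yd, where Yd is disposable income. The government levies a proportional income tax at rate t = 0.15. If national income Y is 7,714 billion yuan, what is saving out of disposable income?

S = 386.259

Yd = (1 − 0.15)(7714) = 0.85(7714) = 6556.9
C = 335 + 0.89(6556.9) = 335 + 5835.641 = 6170.641
S = Yd − C = 6556.9 − 6170.641 = 386.259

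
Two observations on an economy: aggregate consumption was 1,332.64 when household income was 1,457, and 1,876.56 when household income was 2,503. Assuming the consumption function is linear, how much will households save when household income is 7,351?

S = 2953.48

MPC = (1876.56 − 1332.64)/(2503 − 1457) = 543.92/1046 = 0.52
a = 1332.64 − 0.52(1457) = 1332.64 − 757.64 = 575
C = 575 + 0.52(7351) = 4397.52
S = 7351 − 4397.52 = 2953.48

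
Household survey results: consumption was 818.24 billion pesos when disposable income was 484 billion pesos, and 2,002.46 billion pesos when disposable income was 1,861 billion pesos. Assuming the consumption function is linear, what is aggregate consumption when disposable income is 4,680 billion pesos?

MPC = (2002.46 − 818.24)/(1861 − 484) = 1184.22/1377 = 0.86
a = 818.24 − 0.86(484) = 818.24 − 416.24 = 402
C = 402 + 0.86(4680) = 402 + 4024.8 = 4426.8

C = 4426.8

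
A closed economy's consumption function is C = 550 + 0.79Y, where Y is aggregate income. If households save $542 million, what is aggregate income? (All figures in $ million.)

Y = 5200

S = Y − C = -550 + 0.21Y
-550 + 0.21Y = 542, so 0.21Y = 1092 and Y = 5200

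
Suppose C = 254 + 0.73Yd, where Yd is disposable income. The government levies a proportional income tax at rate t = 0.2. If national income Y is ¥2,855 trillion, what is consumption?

C = 1921.32

Yd = (1 − 0.2)(2855) = 0.8(2855) = 2284
C = 254 + 0.73(2284) = 254 + 1667.32 = 1921.32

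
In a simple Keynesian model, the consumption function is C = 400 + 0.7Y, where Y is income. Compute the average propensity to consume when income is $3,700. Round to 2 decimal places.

C = 400 + 0.7(3700) = 2990
APC = C/Y = 2990/3700 = 0.81

APC = 0.81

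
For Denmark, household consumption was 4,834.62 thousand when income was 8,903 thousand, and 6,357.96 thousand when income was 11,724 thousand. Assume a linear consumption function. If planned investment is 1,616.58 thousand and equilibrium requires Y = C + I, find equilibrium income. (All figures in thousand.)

MPC = (6357.96 − 4834.62)/(11724 − 8903) = 1523.34/2821 = 0.54
a = 4834.62 − 0.54(8903) = 27
Equilibrium: Y = 27 + 0.54Y + 1616.58
0.46Y = 1643.58, so Y = 1643.58/0.46 = 3573

Y = 3573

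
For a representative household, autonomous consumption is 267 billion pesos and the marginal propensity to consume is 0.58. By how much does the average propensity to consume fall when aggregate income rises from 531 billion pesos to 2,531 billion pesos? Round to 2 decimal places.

ΔAPC = 0.40

At Y = 531: C = 267 + 0.58(531) = 574.98, APC = 574.98/531 = 1.083
At Y = 2531: C = 1734.98, APC = 1734.98/2531 = 0.685
Fall in APC = 1.083 − 0.685 = 0.398 ≈ 0.40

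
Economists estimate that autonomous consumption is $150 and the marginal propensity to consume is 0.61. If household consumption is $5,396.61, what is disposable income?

Y = 8601

150 + 0.61Y = 5396.61
0.61Y = 5246.61, so Y = 5246.61/0.61 = 8601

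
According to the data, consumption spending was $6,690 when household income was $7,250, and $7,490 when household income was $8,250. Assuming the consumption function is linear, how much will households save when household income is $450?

S = -800

MPC = (7490 − 6690)/(8250 − 7250) = 800/1000 = 0.8
a = 6690 − 0.8(7250) = 6690 − 5800 = 890
C = 890 + 0.8(450) = 1250
S = 450 − 1250 = -800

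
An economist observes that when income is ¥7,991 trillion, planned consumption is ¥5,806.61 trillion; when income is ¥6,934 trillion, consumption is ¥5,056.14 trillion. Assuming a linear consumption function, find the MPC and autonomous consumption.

MPC = 0.71; a = 133

MPC = ΔC/ΔY = (5806.61 − 5056.14)/(7991 − 6934) = 750.47/1057 = 0.71
a = C − MPC·Y = 5056.14 − 0.71(6934) = 5056.14 − 4923.14 = 133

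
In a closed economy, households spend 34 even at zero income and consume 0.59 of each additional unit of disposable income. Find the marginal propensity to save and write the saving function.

MPS = 0.41; S = -34 + 0.41Y

MPS = 1 − MPC = 1 − 0.59 = 0.41
S = Y − C = -34 + 0.41Y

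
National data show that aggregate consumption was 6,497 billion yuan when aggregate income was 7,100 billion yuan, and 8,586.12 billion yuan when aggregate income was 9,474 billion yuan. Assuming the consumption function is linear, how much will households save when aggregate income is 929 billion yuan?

MPC = (8586.12 − 6497)/(9474 − 7100) = 2089.12/2374 = 0.88
a = 6497 − 0.88(7100) = 6497 − 6248 = 249
C = 249 + 0.88(929) = 1066.52
S = 929 − 1066.52 = -137.52

S = -137.52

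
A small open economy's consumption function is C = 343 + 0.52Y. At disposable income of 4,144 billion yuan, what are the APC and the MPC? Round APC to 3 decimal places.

MPC = 0.52 (the slope of the consumption function)
C = 343 + 0.52(4144) = 2497.88, so APC = 2497.88/4144 = 0.603

APC = 0.603; MPC = 0.52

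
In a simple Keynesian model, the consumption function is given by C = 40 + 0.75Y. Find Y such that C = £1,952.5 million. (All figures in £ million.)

Y = 2550

40 + 0.75Y = 1952.5
0.75Y = 1912.5, so Y = 1912.5/0.75 = 2550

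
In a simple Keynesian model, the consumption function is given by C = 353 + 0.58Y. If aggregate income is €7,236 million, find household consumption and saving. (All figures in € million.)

C = 353 + 0.58(7236) = 353 + 4196.88 = 4549.88
S = Y − C = 7236 − 4549.88 = 2686.12

C = 4549.88; S = 2686.12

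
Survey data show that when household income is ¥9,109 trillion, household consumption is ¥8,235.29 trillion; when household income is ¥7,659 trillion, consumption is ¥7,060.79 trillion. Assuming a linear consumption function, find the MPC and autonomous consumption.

MPC = 0.81; a = 857

MPC = ΔC/ΔY = (8235.29 − 7060.79)/(9109 − 7659) = 1174.5/1450 = 0.81
a = C − MPC·Y = 7060.79 − 0.81(7659) = 7060.79 − 6203.79 = 857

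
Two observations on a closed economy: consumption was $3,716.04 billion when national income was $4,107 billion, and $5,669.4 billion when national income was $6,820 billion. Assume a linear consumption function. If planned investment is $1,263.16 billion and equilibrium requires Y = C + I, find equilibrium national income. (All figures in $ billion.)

Y = 7222

MPC = (5669.4 − 3716.04)/(6820 − 4107) = 1953.36/2713 = 0.72
a = 3716.04 − 0.72(4107) = 759
Equilibrium: Y = 759 + 0.72Y + 1263.16
0.28Y = 2022.16, so Y = 2022.16/0.28 = 7222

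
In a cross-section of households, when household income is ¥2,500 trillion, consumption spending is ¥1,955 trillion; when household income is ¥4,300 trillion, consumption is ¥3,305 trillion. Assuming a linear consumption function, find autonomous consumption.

a = 80

MPC = ΔC/ΔY = (3305 − 1955)/(4300 − 2500) = 1350/1800 = 0.75
a = C − MPC·Y = 1955 − 0.75(2500) = 1955 − 1875 = 80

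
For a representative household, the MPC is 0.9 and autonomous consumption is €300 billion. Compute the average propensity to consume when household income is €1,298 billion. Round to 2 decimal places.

APC = 1.13

C = 300 + 0.9(1298) = 1468.2
APC = C/Y = 1468.2/1298 = 1.13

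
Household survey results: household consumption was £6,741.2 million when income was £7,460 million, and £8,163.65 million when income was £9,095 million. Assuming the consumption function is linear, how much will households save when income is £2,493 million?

S = 73.09

MPC = (8163.65 − 6741.2)/(9095 − 7460) = 1422.45/1635 = 0.87
a = 6741.2 − 0.87(7460) = 6741.2 − 6490.2 = 251
C = 251 + 0.87(2493) = 2419.91
S = 2493 − 2419.91 = 73.09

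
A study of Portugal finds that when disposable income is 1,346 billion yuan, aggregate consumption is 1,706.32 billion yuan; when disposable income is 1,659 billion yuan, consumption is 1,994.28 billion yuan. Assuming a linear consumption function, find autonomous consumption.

MPC = ΔC/ΔY = (1994.28 − 1706.32)/(1659 − 1346) = 287.96/313 = 0.92
a = C − MPC·Y = 1706.32 − 0.92(1346) = 1706.32 − 1238.32 = 468

a = 468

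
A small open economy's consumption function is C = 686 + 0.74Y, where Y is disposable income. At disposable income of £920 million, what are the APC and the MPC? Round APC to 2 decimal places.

MPC = 0.74 (the slope of the consumption function)
C = 686 + 0.74(920) = 1366.8, so APC = 1366.8/920 = 1.49

APC = 1.49; MPC = 0.74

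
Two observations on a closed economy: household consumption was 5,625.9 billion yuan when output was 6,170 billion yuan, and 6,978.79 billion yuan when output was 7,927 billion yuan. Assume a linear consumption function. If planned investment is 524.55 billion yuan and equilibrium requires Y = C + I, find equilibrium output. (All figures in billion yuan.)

MPC = (6978.79 − 5625.9)/(7927 − 6170) = 1352.89/1757 = 0.77
a = 5625.9 − 0.77(6170) = 875
Equilibrium: Y = 875 + 0.77Y + 524.55
0.23Y = 1399.55, so Y = 1399.55/0.23 = 6085

Y = 6085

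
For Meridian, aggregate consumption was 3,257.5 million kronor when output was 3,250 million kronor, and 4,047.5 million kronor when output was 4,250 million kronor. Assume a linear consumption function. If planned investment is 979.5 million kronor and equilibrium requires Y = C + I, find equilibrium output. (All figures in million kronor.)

Y = 7950

MPC = (4047.5 − 3257.5)/(4250 − 3250) = 790/1000 = 0.79
a = 3257.5 − 0.79(3250) = 690
Equilibrium: Y = 690 + 0.79Y + 979.5
0.21Y = 1669.5, so Y = 1669.5/0.21 = 7950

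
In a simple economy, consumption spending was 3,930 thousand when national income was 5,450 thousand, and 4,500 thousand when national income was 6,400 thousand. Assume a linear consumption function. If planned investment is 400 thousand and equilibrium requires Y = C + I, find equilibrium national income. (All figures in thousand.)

MPC = (4500 − 3930)/(6400 − 5450) = 570/950 = 0.6
a = 3930 − 0.6(5450) = 660
Equilibrium: Y = 660 + 0.6Y + 400
0.4Y = 1060, so Y = 1060/0.4 = 2650

Y = 2650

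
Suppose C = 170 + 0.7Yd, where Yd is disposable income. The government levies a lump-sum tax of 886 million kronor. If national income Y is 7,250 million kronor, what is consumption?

C = 4624.8

Yd = Y − T = 7250 − 886 = 6364
C = 170 + 0.7(6364) = 170 + 4454.8 = 4624.8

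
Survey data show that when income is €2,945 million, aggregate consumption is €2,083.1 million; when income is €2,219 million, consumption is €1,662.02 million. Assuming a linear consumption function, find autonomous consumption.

MPC = ΔC/ΔY = (2083.1 − 1662.02)/(2945 − 2219) = 421.08/726 = 0.58
a = C − MPC·Y = 1662.02 − 0.58(2219) = 1662.02 − 1287.02 = 375

a = 375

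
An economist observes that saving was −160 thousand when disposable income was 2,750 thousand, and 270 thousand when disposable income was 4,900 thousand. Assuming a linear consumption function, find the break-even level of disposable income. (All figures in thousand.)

Y = 3550

MPS = ΔS/ΔY = (270 − (-160))/(4900 − 2750) = 430/2150 = 0.2
MPC = 1 − MPS = 0.8
From S(2750) = -160: −a + 0.2(2750) = -160, so a = 550 − (-160) = 710
Break-even (S = 0): Y = a/MPS = 710/0.2 = 3550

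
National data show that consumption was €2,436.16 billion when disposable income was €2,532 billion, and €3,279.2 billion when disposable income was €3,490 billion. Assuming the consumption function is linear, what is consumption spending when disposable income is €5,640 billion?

C = 5171.2

MPC = (3279.2 − 2436.16)/(3490 − 2532) = 843.04/958 = 0.88
a = 2436.16 − 0.88(2532) = 2436.16 − 2228.16 = 208
C = 208 + 0.88(5640) = 208 + 4963.2 = 5171.2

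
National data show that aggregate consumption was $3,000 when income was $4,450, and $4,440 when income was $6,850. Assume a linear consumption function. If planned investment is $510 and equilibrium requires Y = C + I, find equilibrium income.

MPC = (4440 − 3000)/(6850 − 4450) = 1440/2400 = 0.6
a = 3000 − 0.6(4450) = 330
Equilibrium: Y = 330 + 0.6Y + 510
0.4Y = 840, so Y = 840/0.4 = 2100

Y = 2100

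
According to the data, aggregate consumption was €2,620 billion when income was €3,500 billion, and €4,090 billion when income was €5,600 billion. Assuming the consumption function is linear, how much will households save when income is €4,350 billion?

S = 1135

MPC = (4090 − 2620)/(5600 − 3500) = 1470/2100 = 0.7
a = 2620 − 0.7(3500) = 2620 − 2450 = 170
C = 170 + 0.7(4350) = 3215
S = 4350 − 3215 = 1135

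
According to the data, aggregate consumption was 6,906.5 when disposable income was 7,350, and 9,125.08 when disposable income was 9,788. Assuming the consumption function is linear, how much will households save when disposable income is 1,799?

S = -56.09

MPC = (9125.08 − 6906.5)/(9788 − 7350) = 2218.58/2438 = 0.91
a = 6906.5 − 0.91(7350) = 6906.5 − 6688.5 = 218
C = 218 + 0.91(1799) = 1855.09
S = 1799 − 1855.09 = -56.09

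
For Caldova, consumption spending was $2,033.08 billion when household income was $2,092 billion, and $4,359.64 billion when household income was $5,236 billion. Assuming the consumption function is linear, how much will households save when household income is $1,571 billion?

S = -76.54

MPC = (4359.64 − 2033.08)/(5236 − 2092) = 2326.56/3144 = 0.74
a = 2033.08 − 0.74(2092) = 2033.08 − 1548.08 = 485
C = 485 + 0.74(1571) = 1647.54
S = 1571 − 1647.54 = -76.54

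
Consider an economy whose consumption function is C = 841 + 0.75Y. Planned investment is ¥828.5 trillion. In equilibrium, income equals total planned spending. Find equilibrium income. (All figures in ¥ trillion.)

Y = C + I = 841 + 0.75Y + 828.5
Y − 0.75Y = 1669.5
0.25Y = 1669.5, so Y = 1669.5/0.25 = 6678

Y = 6678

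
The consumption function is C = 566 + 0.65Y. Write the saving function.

S = Y − C = Y − (566 + 0.65Y) = -566 + (1 − 0.65)Y

S = -566 + 0.35Y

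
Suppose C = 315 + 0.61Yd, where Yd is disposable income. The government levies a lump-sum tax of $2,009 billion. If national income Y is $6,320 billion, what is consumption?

C = 2944.71

Yd = Y − T = 6320 − 2009 = 4311
C = 315 + 0.61(4311) = 315 + 2629.71 = 2944.71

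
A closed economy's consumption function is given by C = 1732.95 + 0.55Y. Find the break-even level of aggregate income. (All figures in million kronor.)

Y = 3851

At break-even, C = Y: 1732.95 + 0.55Y = Y
0.45Y = 1732.95, so Y = 1732.95/0.45 = 3851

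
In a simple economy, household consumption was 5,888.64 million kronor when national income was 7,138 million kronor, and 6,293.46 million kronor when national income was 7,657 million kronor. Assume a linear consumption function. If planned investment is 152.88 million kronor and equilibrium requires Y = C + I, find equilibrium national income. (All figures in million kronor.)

MPC = (6293.46 − 5888.64)/(7657 − 7138) = 404.82/519 = 0.78
a = 5888.64 − 0.78(7138) = 321
Equilibrium: Y = 321 + 0.78Y + 152.88
0.22Y = 473.88, so Y = 473.88/0.22 = 2154

Y = 2154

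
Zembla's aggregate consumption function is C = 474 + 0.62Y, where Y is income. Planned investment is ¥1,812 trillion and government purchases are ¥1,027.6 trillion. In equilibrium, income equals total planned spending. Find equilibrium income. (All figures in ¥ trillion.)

Y = C + I + G = 474 + 0.62Y + 1812 + 1027.6
Y − 0.62Y = 3313.6
0.38Y = 3313.6, so Y = 3313.6/0.38 = 8720

Y = 8720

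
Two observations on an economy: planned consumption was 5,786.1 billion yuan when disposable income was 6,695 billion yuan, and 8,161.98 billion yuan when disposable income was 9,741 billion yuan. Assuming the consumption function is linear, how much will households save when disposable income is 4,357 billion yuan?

S = 394.54

MPC = (8161.98 − 5786.1)/(9741 − 6695) = 2375.88/3046 = 0.78
a = 5786.1 − 0.78(6695) = 5786.1 − 5222.1 = 564
C = 564 + 0.78(4357) = 3962.46
S = 4357 − 3962.46 = 394.54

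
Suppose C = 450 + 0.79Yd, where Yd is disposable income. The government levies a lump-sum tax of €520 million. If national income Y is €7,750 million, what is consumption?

Yd = Y − T = 7750 − 520 = 7230
C = 450 + 0.79(7230) = 450 + 5711.7 = 6161.7

C = 6161.7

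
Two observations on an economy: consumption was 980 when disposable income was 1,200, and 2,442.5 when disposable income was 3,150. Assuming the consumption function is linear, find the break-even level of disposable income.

MPC = (2442.5 − 980)/(3150 − 1200) = 1462.5/1950 = 0.75
a = 980 − 0.75(1200) = 980 − 900 = 80
Break-even: Y = a/(1−MPC) = 80/0.25 = 320

Y = 320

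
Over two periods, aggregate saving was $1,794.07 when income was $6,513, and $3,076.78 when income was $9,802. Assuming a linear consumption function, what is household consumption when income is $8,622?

C = 6005.42

MPS = ΔS/ΔY = (3076.78 − 1794.07)/(9802 − 6513) = 1282.71/3289 = 0.39
MPC = 1 − MPS = 0.61
Autonomous saving = 1794.07 − 0.39(6513) = -746, so a = 746
C = 746 + 0.61(8622) = 746 + 5259.42 = 6005.42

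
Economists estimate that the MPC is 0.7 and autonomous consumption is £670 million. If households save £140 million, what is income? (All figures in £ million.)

S = Y − C = -670 + 0.3Y
-670 + 0.3Y = 140, so 0.3Y = 810 and Y = 2700

Y = 2700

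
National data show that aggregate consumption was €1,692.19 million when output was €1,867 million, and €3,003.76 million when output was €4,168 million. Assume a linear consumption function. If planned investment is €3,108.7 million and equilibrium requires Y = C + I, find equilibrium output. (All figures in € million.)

Y = 8690

MPC = (3003.76 − 1692.19)/(4168 − 1867) = 1311.57/2301 = 0.57
a = 1692.19 − 0.57(1867) = 628
Equilibrium: Y = 628 + 0.57Y + 3108.7
0.43Y = 3736.7, so Y = 3736.7/0.43 = 8690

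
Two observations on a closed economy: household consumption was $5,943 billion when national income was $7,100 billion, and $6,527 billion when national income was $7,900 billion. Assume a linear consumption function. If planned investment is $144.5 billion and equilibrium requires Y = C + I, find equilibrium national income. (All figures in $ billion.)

MPC = (6527 − 5943)/(7900 − 7100) = 584/800 = 0.73
a = 5943 − 0.73(7100) = 760
Equilibrium: Y = 760 + 0.73Y + 144.5
0.27Y = 904.5, so Y = 904.5/0.27 = 3350

Y = 3350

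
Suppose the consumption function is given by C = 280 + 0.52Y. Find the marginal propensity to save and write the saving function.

MPS = 0.48; S = -280 + 0.48Y

MPS = 1 − MPC = 1 − 0.52 = 0.48
S = Y − C = -280 + 0.48Y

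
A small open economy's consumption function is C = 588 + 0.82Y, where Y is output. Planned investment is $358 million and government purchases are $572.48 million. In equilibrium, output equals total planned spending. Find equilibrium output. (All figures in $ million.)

Y = C + I + G = 588 + 0.82Y + 358 + 572.48
Y − 0.82Y = 1518.48
0.18Y = 1518.48, so Y = 1518.48/0.18 = 8436

Y = 8436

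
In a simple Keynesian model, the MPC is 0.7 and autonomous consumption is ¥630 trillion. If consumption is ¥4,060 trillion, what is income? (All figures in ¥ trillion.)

630 + 0.7Y = 4060
0.7Y = 3430, so Y = 3430/0.7 = 4900

Y = 4900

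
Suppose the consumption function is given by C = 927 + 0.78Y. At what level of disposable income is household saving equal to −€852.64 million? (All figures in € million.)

Y = 338

S = Y − C = -927 + 0.22Y
-927 + 0.22Y = -852.64, so 0.22Y = 74.36 and Y = 338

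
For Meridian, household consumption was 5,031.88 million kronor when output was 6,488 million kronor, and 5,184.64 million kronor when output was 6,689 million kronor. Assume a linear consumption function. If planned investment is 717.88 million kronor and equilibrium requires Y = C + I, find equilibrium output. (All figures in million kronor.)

Y = 3412

MPC = (5184.64 − 5031.88)/(6689 − 6488) = 152.76/201 = 0.76
a = 5031.88 − 0.76(6488) = 101
Equilibrium: Y = 101 + 0.76Y + 717.88
0.24Y = 818.88, so Y = 818.88/0.24 = 3412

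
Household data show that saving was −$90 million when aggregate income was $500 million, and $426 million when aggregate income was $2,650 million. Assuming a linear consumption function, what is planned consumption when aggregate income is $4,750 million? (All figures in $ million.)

C = 3820

MPS = ΔS/ΔY = (426 − (-90))/(2650 − 500) = 516/2150 = 0.24
MPC = 1 − MPS = 0.76
Autonomous saving = -90 − 0.24(500) = -210, so a = 210
C = 210 + 0.76(4750) = 210 + 3610 = 3820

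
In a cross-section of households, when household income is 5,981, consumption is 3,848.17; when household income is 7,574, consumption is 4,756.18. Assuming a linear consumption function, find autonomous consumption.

a = 439

MPC = ΔC/ΔY = (4756.18 − 3848.17)/(7574 − 5981) = 908.01/1593 = 0.57
a = C − MPC·Y = 3848.17 − 0.57(5981) = 3848.17 − 3409.17 = 439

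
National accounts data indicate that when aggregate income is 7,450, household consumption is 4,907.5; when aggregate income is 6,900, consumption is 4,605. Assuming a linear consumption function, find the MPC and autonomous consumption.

MPC = ΔC/ΔY = (4907.5 − 4605)/(7450 − 6900) = 302.5/550 = 0.55
a = C − MPC·Y = 4605 − 0.55(6900) = 4605 − 3795 = 810

MPC = 0.55; a = 810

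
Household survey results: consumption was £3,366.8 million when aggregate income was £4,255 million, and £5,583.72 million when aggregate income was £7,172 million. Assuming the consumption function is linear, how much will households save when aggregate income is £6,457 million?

MPC = (5583.72 − 3366.8)/(7172 − 4255) = 2216.92/2917 = 0.76
a = 3366.8 − 0.76(4255) = 3366.8 − 3233.8 = 133
C = 133 + 0.76(6457) = 5040.32
S = 6457 − 5040.32 = 1416.68

S = 1416.68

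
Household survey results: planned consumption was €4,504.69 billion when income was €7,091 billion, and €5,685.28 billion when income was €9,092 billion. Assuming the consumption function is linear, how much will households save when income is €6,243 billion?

MPC = (5685.28 − 4504.69)/(9092 − 7091) = 1180.59/2001 = 0.59
a = 4504.69 − 0.59(7091) = 4504.69 − 4183.69 = 321
C = 321 + 0.59(6243) = 4004.37
S = 6243 − 4004.37 = 2238.63

S = 2238.63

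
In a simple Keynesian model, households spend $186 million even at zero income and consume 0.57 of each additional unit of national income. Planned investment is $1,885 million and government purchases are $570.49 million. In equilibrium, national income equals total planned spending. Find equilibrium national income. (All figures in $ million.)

Y = C + I + G = 186 + 0.57Y + 1885 + 570.49
Y − 0.57Y = 2641.49
0.43Y = 2641.49, so Y = 2641.49/0.43 = 6143

Y = 6143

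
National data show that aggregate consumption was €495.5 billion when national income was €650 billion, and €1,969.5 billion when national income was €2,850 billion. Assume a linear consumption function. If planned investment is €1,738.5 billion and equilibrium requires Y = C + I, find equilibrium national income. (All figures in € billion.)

MPC = (1969.5 − 495.5)/(2850 − 650) = 1474/2200 = 0.67
a = 495.5 − 0.67(650) = 60
Equilibrium: Y = 60 + 0.67Y + 1738.5
0.33Y = 1798.5, so Y = 1798.5/0.33 = 5450

Y = 5450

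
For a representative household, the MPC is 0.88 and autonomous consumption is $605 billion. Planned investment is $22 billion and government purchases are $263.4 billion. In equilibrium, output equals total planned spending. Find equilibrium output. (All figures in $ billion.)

Y = C + I + G = 605 + 0.88Y + 22 + 263.4
Y − 0.88Y = 890.4
0.12Y = 890.4, so Y = 890.4/0.12 = 7420

Y = 7420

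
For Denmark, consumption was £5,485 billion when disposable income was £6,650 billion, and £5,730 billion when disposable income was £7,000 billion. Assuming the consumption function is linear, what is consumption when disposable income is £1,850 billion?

C = 2125

MPC = (5730 − 5485)/(7000 − 6650) = 245/350 = 0.7
a = 5485 − 0.7(6650) = 5485 − 4655 = 830
C = 830 + 0.7(1850) = 830 + 1295 = 2125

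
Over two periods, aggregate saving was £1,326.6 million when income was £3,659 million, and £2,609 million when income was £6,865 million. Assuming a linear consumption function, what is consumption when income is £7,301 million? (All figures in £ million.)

C = 4517.6

MPS = ΔS/ΔY = (2609 − 1326.6)/(6865 − 3659) = 1282.4/3206 = 0.4
MPC = 1 − MPS = 0.6
Autonomous saving = 1326.6 − 0.4(3659) = -137, so a = 137
C = 137 + 0.6(7301) = 137 + 4380.6 = 4517.6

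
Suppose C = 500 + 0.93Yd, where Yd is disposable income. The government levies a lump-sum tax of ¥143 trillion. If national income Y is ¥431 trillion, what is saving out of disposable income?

S = -479.84

Yd = Y − T = 431 − 143 = 288
C = 500 + 0.93(288) = 500 + 267.84 = 767.84
S = Yd − C = 288 − 767.84 = -479.84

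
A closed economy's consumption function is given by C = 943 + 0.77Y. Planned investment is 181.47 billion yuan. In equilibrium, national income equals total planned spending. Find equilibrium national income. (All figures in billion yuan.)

Y = C + I = 943 + 0.77Y + 181.47
Y − 0.77Y = 1124.47
0.23Y = 1124.47, so Y = 1124.47/0.23 = 4889

Y = 4889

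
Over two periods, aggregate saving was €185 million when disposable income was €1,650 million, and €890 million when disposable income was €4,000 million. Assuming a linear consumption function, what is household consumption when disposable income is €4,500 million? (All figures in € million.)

C = 3460

MPS = ΔS/ΔY = (890 − 185)/(4000 − 1650) = 705/2350 = 0.3
MPC = 1 − MPS = 0.7
Autonomous saving = 185 − 0.3(1650) = -310, so a = 310
C = 310 + 0.7(4500) = 310 + 3150 = 3460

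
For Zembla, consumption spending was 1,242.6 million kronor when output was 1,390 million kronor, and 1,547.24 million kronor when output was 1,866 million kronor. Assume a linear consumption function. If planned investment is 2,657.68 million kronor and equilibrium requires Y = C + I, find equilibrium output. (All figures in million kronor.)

MPC = (1547.24 − 1242.6)/(1866 − 1390) = 304.64/476 = 0.64
a = 1242.6 − 0.64(1390) = 353
Equilibrium: Y = 353 + 0.64Y + 2657.68
0.36Y = 3010.68, so Y = 3010.68/0.36 = 8363

Y = 8363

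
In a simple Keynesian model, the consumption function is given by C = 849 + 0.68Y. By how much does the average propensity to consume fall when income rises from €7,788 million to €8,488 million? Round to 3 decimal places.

ΔAPC = 0.009

At Y = 7788: C = 849 + 0.68(7788) = 6144.84, APC = 6144.84/7788 = 0.7890
At Y = 8488: C = 6620.84, APC = 6620.84/8488 = 0.7800
Fall in APC = 0.7890 − 0.7800 = 0.009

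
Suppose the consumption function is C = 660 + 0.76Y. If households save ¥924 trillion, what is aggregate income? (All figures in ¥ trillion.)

S = Y − C = -660 + 0.24Y
-660 + 0.24Y = 924, so 0.24Y = 1584 and Y = 6600

Y = 6600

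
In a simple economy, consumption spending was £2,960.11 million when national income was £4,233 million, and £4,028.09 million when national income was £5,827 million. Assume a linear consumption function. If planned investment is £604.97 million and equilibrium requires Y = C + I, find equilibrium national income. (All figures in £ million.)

Y = 2209

MPC = (4028.09 − 2960.11)/(5827 − 4233) = 1067.98/1594 = 0.67
a = 2960.11 − 0.67(4233) = 124
Equilibrium: Y = 124 + 0.67Y + 604.97
0.33Y = 728.97, so Y = 728.97/0.33 = 2209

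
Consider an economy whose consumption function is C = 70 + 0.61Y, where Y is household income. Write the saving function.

S = Y − C = Y − (70 + 0.61Y) = -70 + (1 − 0.61)Y

S = -70 + 0.39Y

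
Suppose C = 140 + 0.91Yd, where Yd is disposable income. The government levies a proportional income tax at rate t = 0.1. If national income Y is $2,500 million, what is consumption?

Yd = (1 − 0.1)(2500) = 0.9(2500) = 2250
C = 140 + 0.91(2250) = 140 + 2047.5 = 2187.5

C = 2187.5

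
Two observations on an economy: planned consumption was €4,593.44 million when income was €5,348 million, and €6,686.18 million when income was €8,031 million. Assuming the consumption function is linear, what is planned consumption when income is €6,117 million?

C = 5193.26

MPC = (6686.18 − 4593.44)/(8031 − 5348) = 2092.74/2683 = 0.78
a = 4593.44 − 0.78(5348) = 4593.44 − 4171.44 = 422
C = 422 + 0.78(6117) = 422 + 4771.26 = 5193.26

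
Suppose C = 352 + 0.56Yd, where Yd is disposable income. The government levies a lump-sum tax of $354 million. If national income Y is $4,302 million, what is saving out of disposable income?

S = 1385.12

Yd = Y − T = 4302 − 354 = 3948
C = 352 + 0.56(3948) = 352 + 2210.88 = 2562.88
S = Yd − C = 3948 − 2562.88 = 1385.12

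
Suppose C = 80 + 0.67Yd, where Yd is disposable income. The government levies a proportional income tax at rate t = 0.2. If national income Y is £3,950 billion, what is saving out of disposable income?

S = 962.8

Yd = (1 − 0.2)(3950) = 0.8(3950) = 3160
C = 80 + 0.67(3160) = 80 + 2117.2 = 2197.2
S = Yd − C = 3160 − 2197.2 = 962.8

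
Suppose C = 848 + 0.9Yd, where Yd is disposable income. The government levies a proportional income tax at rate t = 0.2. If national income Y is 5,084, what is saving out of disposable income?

Yd = (1 − 0.2)(5084) = 0.8(5084) = 4067.2
C = 848 + 0.9(4067.2) = 848 + 3660.48 = 4508.48
S = Yd − C = 4067.2 − 4508.48 = -441.28

S = -441.28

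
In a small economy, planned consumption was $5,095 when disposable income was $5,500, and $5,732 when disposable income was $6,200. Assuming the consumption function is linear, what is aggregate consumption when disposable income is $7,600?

C = 7006

MPC = (5732 − 5095)/(6200 − 5500) = 637/700 = 0.91
a = 5095 − 0.91(5500) = 5095 − 5005 = 90
C = 90 + 0.91(7600) = 90 + 6916 = 7006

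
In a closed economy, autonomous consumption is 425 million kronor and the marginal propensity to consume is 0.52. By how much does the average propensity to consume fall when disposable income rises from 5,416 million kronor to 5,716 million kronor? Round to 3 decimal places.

ΔAPC = 0.004

At Y = 5416: C = 425 + 0.52(5416) = 3241.32, APC = 3241.32/5416 = 0.5985
At Y = 5716: C = 3397.32, APC = 3397.32/5716 = 0.5944
Fall in APC = 0.5985 − 0.5944 = 0.0041 ≈ 0.004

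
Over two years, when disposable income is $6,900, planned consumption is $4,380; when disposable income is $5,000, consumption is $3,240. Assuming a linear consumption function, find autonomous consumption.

a = 240

MPC = ΔC/ΔY = (4380 − 3240)/(6900 − 5000) = 1140/1900 = 0.6
a = C − MPC·Y = 3240 − 0.6(5000) = 3240 − 3000 = 240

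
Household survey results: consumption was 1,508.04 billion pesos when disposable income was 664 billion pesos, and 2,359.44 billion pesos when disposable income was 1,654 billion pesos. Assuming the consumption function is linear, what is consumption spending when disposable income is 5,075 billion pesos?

C = 5301.5

MPC = (2359.44 − 1508.04)/(1654 − 664) = 851.4/990 = 0.86
a = 1508.04 − 0.86(664) = 1508.04 − 571.04 = 937
C = 937 + 0.86(5075) = 937 + 4364.5 = 5301.5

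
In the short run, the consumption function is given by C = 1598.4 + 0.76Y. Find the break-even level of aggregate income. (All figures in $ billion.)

Y = 6660

At break-even, C = Y: 1598.4 + 0.76Y = Y
0.24Y = 1598.4, so Y = 1598.4/0.24 = 6660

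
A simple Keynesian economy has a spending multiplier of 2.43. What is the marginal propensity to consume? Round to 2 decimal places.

MPC = 0.59

k = 1/(1 − MPC), so 1 − MPC = 1/k = 1/2.43 = 0.4115
MPC = 1 − 0.4115 = 0.59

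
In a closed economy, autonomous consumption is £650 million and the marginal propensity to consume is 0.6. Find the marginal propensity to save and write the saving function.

MPS = 1 − MPC = 1 − 0.6 = 0.4
S = Y − C = -650 + 0.4Y

MPS = 0.4; S = -650 + 0.4Y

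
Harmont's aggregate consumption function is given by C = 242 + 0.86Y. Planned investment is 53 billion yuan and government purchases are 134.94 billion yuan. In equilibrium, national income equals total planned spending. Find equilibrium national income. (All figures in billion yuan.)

Y = C + I + G = 242 + 0.86Y + 53 + 134.94
Y − 0.86Y = 429.94
0.14Y = 429.94, so Y = 429.94/0.14 = 3071

Y = 3071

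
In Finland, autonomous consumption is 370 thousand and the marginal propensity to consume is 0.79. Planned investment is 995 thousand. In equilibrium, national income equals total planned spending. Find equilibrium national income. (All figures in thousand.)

Y = 6500

Y = C + I = 370 + 0.79Y + 995
Y − 0.79Y = 1365
0.21Y = 1365, so Y = 1365/0.21 = 6500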